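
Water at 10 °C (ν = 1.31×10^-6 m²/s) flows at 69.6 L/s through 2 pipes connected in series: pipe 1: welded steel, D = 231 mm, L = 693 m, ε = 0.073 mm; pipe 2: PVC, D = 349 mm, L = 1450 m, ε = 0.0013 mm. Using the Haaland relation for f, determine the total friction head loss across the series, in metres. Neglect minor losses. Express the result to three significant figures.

Pipe 1: V = 1.661 m/s, Re = 2.93×10^5, ε/D = 3.16×10^-4, f = 0.01695, h_1 = f(L/D)V²/2g = 7.148 m
Pipe 2: V = 0.7276 m/s, Re = 1.94×10^5, ε/D = 3.72×10^-6, f = 0.01561, h_2 = f(L/D)V²/2g = 1.750 m
Series → Q common, losses add: H = Σh = 8.898 m

H ≈ 8.90 m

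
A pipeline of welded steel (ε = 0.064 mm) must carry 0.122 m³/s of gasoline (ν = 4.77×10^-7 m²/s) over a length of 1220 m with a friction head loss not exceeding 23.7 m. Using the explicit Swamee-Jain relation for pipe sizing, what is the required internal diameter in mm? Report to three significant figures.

Swamee-Jain (Type III): D = 0.66·[ε^1.25·(LQ²/(gh_f))^4.75 + ν·Q^9.4·(L/(gh_f))^5.2]^0.04
LQ²/(gh_f) = 0.07810; L/(gh_f) = 5.247
Term 1 = ε^1.25·(…)^4.75 = 3.15×10^-11; Term 2 = ν·Q^9.4·(…)^5.2 = 6.82×10^-12
D = 0.66·(3.15×10^-11 + 6.82×10^-12)^0.04 = 0.2529 m = 253 mm
Check: V = 2.43 m/s, Re = 1.29×10^6, f = 0.01515, h_f = 22.0 m ≈ 23.7 m ✓

D ≈ 253 mm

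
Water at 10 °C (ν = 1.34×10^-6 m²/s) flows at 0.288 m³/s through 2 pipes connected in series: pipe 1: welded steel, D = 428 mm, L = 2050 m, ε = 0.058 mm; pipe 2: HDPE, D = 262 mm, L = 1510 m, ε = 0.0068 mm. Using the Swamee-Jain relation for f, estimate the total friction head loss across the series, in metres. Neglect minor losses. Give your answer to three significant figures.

H ≈ 116 m

Pipe 1: V = 2.002 m/s, Re = 6.39×10^5, ε/D = 1.36×10^-4, f = 0.01452, h_1 = f(L/D)V²/2g = 14.20 m
Pipe 2: V = 5.342 m/s, Re = 1.04×10^6, ε/D = 2.60×10^-5, f = 0.01214, h_2 = f(L/D)V²/2g = 101.8 m
Series → Q common, losses add: H = Σh = 116.0 m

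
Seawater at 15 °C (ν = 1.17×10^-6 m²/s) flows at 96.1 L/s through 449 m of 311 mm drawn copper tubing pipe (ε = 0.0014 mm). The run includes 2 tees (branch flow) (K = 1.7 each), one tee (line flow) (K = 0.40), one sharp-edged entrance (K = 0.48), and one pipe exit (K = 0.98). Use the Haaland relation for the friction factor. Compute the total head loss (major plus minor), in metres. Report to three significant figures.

V = 4Q/(πD²) = 1.265 m/s; V²/2g = 0.08157 m
Re = 3.36×10^5, ε/D = 4.50×10^-6 → f = 0.01408 (Haaland)
Major: h_f = f(L/D)·V²/2g = 0.01408·1444·0.08157 = 1.658 m
Minor: ΣK = 5.26; h_m = ΣK·V²/2g = 0.4291 m
Total H_L = 1.658 + 0.4291 = 2.087 m

H_L ≈ 2.09 m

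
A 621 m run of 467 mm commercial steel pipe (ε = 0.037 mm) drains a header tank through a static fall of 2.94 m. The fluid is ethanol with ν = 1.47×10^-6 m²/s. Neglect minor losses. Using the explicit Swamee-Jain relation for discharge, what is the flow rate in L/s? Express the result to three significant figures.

Swamee-Jain (Type II): Q = -0.965·√(gD⁵h_f/L)·ln[ε/(3.7D) + √(3.17ν²L/(gD³h_f))]
√(gD⁵h_f/L) = √(9.81·0.467⁵·2.94/621) = 0.03212
ε/(3.7D) = 2.14×10^-5; √(3.17ν²L/(gD³h_f)) = 3.81×10^-5
Q = -0.965·0.03212·ln(5.947×10^-5) = 0.3016 m³/s
Check: V = 1.76 m/s, Re = 5.59×10^5, f = 0.01402, h_f = 2.95 m ≈ 2.94 m ✓

Q ≈ 302 L/s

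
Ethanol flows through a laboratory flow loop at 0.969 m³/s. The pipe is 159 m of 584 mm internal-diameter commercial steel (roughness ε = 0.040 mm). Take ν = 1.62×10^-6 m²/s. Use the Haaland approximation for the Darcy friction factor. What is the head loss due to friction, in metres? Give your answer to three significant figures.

h_f ≈ 2.27 m

V = 4Q/(πD²) = 4·0.969/(π·0.584²) = 3.617 m/s
Re = VD/ν = 3.617·0.584/1.62×10^-6 = 1.30×10^6 → turbulent
ε/D = 0.040/584 = 6.85×10^-5
Haaland: f = 0.01253
h_f = f(L/D)V²/(2g) = 0.01253·(159/0.584)·3.617²/(2·9.81) = 2.275 m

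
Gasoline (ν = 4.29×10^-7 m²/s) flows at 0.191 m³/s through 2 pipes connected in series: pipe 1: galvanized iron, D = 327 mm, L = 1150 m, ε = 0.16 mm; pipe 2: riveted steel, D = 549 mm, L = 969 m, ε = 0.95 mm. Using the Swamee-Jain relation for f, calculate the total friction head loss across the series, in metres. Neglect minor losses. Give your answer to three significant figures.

H ≈ 17.1 m

Pipe 1: V = 2.274 m/s, Re = 1.73×10^6, ε/D = 4.89×10^-4, f = 0.01700, h_1 = f(L/D)V²/2g = 15.76 m
Pipe 2: V = 0.8069 m/s, Re = 1.03×10^6, ε/D = 0.00173, f = 0.02282, h_2 = f(L/D)V²/2g = 1.336 m
Series → Q common, losses add: H = Σh = 17.10 m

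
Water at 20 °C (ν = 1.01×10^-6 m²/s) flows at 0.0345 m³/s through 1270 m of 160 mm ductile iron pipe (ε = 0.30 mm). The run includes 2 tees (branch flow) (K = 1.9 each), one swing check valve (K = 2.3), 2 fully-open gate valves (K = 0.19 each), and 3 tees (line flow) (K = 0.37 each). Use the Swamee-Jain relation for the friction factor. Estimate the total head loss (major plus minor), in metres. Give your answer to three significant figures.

H_L ≈ 29.6 m

V = 4Q/(πD²) = 1.716 m/s; V²/2g = 0.1501 m
Re = 2.72×10^5, ε/D = 0.00187 → f = 0.02387 (Swamee-Jain)
Major: h_f = f(L/D)·V²/2g = 0.02387·7938·0.1501 = 28.43 m
Minor: ΣK = 7.59; h_m = ΣK·V²/2g = 1.139 m
Total H_L = 28.43 + 1.139 = 29.57 m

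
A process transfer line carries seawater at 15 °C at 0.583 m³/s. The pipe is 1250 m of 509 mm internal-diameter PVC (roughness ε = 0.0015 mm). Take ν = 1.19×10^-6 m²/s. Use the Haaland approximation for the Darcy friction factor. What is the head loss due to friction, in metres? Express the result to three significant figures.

h_f ≈ 11.6 m

V = 4Q/(πD²) = 4·0.583/(π·0.509²) = 2.865 m/s
Re = VD/ν = 2.865·0.509/1.19×10^-6 = 1.23×10^6 → turbulent
ε/D = 0.0015/509 = 2.95×10^-6
Haaland: f = 0.01126
h_f = f(L/D)V²/(2g) = 0.01126·(1250/0.509)·2.865²/(2·9.81) = 11.56 m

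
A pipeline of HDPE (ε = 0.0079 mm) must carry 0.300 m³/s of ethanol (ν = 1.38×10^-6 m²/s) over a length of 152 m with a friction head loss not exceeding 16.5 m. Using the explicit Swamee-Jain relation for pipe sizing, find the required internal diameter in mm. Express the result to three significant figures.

D ≈ 244 mm

Swamee-Jain (Type III): D = 0.66·[ε^1.25·(LQ²/(gh_f))^4.75 + ν·Q^9.4·(L/(gh_f))^5.2]^0.04
LQ²/(gh_f) = 0.08451; L/(gh_f) = 0.9391
Term 1 = ε^1.25·(…)^4.75 = 3.35×10^-12; Term 2 = ν·Q^9.4·(…)^5.2 = 1.21×10^-11
D = 0.66·(3.35×10^-12 + 1.21×10^-11)^0.04 = 0.2438 m = 244 mm
Check: V = 6.42 m/s, Re = 1.14×10^6, f = 0.01215, h_f = 15.9 m ≈ 16.5 m ✓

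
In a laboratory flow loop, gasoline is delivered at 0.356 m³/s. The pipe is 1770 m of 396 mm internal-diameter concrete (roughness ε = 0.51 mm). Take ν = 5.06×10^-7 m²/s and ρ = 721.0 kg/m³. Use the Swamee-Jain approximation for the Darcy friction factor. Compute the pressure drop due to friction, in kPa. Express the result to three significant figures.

Δp ≈ 284 kPa

V = 4Q/(πD²) = 4·0.356/(π·0.396²) = 2.890 m/s
Re = VD/ν = 2.890·0.396/5.06×10^-7 = 2.26×10^6 → turbulent
ε/D = 0.51/396 = 0.00129
Swamee-Jain: f = 0.02107
h_f = f(L/D)V²/(2g) = 0.02107·(1770/0.396)·2.890²/(2·9.81) = 40.10 m
Δp = ρg·h_f = 721.0·9.81·40.10 = 283.6 kPa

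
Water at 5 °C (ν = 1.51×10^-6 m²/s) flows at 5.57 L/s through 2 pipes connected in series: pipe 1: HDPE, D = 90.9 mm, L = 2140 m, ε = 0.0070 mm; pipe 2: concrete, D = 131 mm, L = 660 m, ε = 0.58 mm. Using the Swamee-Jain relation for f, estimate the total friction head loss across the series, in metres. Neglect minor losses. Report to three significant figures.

Pipe 1: V = 0.8583 m/s, Re = 5.17×10^4, ε/D = 7.70×10^-5, f = 0.02093, h_1 = f(L/D)V²/2g = 18.50 m
Pipe 2: V = 0.4133 m/s, Re = 3.59×10^4, ε/D = 0.00443, f = 0.03231, h_2 = f(L/D)V²/2g = 1.417 m
Series → Q common, losses add: H = Σh = 19.92 m

H ≈ 19.9 m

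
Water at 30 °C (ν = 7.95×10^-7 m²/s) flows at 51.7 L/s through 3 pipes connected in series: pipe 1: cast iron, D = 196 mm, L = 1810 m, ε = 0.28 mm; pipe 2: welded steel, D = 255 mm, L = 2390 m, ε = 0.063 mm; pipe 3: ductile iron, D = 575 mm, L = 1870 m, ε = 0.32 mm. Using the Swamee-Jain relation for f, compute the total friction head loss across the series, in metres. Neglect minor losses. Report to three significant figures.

Pipe 1: V = 1.714 m/s, Re = 4.22×10^5, ε/D = 0.00143, f = 0.02213, h_1 = f(L/D)V²/2g = 30.59 m
Pipe 2: V = 1.012 m/s, Re = 3.25×10^5, ε/D = 2.47×10^-4, f = 0.01655, h_2 = f(L/D)V²/2g = 8.100 m
Pipe 3: V = 0.1991 m/s, Re = 1.44×10^5, ε/D = 5.57×10^-4, f = 0.01983, h_3 = f(L/D)V²/2g = 0.1303 m
Series → Q common, losses add: H = Σh = 38.82 m

H ≈ 38.8 m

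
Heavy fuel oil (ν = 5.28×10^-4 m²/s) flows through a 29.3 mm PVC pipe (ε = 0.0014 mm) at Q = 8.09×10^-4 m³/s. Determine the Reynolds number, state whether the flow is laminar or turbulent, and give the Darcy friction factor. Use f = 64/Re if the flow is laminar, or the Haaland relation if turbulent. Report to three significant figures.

Re ≈ 66.6; laminar; f = 64/Re ≈ 0.961

V = 4Q/(πD²) = 1.200 m/s
Re = VD/ν = 1.200·0.0293/5.28×10^-4 = 66.6
Re < 2300 → laminar → f = 64/Re = 0.9612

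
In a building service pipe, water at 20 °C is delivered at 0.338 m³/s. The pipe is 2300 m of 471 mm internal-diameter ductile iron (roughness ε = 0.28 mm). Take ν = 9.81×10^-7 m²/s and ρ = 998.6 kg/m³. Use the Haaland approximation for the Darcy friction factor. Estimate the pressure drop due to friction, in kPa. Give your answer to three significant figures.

Δp ≈ 163 kPa

V = 4Q/(πD²) = 4·0.338/(π·0.471²) = 1.940 m/s
Re = VD/ν = 1.940·0.471/9.81×10^-7 = 9.31×10^5 → turbulent
ε/D = 0.28/471 = 5.94×10^-4
Haaland: f = 0.01782
h_f = f(L/D)V²/(2g) = 0.01782·(2300/0.471)·1.940²/(2·9.81) = 16.69 m
Δp = ρg·h_f = 998.6·9.81·16.69 = 163.5 kPa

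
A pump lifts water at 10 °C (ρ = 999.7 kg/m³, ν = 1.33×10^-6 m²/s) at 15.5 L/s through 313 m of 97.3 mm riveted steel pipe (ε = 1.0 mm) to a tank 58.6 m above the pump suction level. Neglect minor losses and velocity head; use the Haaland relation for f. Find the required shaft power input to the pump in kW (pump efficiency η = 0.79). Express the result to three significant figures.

P_shaft ≈ 16.6 kW

V = 4Q/(πD²) = 2.085 m/s; Re = 1.53×10^5; ε/D = 0.0103; f = 0.03870
h_f = f(L/D)V²/2g = 27.57 m
Total head H = z + h_f = 58.6 + 27.57 = 86.17 m
P_hyd = ρgQH = 999.7·9.81·0.0155·86.17 = 13.10 kW
P_shaft = P_hyd/η = 13.10/0.79 = 16.58 kW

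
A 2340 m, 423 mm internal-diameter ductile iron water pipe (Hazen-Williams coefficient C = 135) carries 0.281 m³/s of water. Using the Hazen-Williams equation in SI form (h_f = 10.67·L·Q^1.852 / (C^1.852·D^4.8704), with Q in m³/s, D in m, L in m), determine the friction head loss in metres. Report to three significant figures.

h_f ≈ 17.8 m

h_f = 10.67·2340·0.281^1.852 / (135^1.852·0.423^4.8704) = 17.82 m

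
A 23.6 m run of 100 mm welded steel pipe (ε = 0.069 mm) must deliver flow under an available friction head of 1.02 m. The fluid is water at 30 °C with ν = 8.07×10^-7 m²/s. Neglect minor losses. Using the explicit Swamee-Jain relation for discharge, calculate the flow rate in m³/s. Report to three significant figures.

Swamee-Jain (Type II): Q = -0.965·√(gD⁵h_f/L)·ln[ε/(3.7D) + √(3.17ν²L/(gD³h_f))]
√(gD⁵h_f/L) = √(9.81·0.100⁵·1.02/23.6) = 0.002059
ε/(3.7D) = 1.86×10^-4; √(3.17ν²L/(gD³h_f)) = 6.98×10^-5
Q = -0.965·0.002059·ln(2.563×10^-4) = 0.01643 m³/s
Check: V = 2.09 m/s, Re = 2.59×10^5, f = 0.01951, h_f = 1.03 m ≈ 1.02 m ✓

Q ≈ 0.0164 m³/s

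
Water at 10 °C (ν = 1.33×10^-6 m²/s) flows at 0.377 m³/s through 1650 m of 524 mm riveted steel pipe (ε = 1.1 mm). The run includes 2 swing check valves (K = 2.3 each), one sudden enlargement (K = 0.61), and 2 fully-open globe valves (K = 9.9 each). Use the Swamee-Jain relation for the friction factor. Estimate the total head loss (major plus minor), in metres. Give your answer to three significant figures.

V = 4Q/(πD²) = 1.748 m/s; V²/2g = 0.1558 m
Re = 6.89×10^5, ε/D = 0.00210 → f = 0.02408 (Swamee-Jain)
Major: h_f = f(L/D)·V²/2g = 0.02408·3149·0.1558 = 11.81 m
Minor: ΣK = 25.0; h_m = ΣK·V²/2g = 3.896 m
Total H_L = 11.81 + 3.896 = 15.71 m

H_L ≈ 15.7 m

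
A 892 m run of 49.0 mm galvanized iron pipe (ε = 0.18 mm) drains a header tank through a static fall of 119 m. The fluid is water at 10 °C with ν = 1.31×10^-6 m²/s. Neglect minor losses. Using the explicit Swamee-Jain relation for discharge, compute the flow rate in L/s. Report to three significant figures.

Swamee-Jain (Type II): Q = -0.965·√(gD⁵h_f/L)·ln[ε/(3.7D) + √(3.17ν²L/(gD³h_f))]
√(gD⁵h_f/L) = √(9.81·0.0490⁵·119/892) = 6.080×10^-4
ε/(3.7D) = 9.93×10^-4; √(3.17ν²L/(gD³h_f)) = 1.88×10^-4
Q = -0.965·6.080×10^-4·ln(0.001181) = 0.003956 m³/s
Check: V = 2.10 m/s, Re = 7.85×10^4, f = 0.02944, h_f = 120 m ≈ 119 m ✓

Q ≈ 3.96 L/s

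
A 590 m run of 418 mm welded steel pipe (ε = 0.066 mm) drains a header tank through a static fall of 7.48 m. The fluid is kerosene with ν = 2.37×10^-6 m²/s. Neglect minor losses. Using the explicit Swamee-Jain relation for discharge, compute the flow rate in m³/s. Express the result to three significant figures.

Swamee-Jain (Type II): Q = -0.965·√(gD⁵h_f/L)·ln[ε/(3.7D) + √(3.17ν²L/(gD³h_f))]
√(gD⁵h_f/L) = √(9.81·0.418⁵·7.48/590) = 0.03984
ε/(3.7D) = 4.27×10^-5; √(3.17ν²L/(gD³h_f)) = 4.43×10^-5
Q = -0.965·0.03984·ln(8.695×10^-5) = 0.3595 m³/s
Check: V = 2.62 m/s, Re = 4.62×10^5, f = 0.01522, h_f = 7.51 m ≈ 7.48 m ✓

Q ≈ 0.359 m³/s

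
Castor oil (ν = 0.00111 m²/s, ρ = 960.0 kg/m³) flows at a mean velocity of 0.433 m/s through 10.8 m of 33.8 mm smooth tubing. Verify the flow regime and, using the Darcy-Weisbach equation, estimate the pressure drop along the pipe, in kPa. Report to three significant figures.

Re = VD/ν = 0.433·0.03380/0.00111 = 13.2 → laminar (Re < 2300)
f = 64/Re = 4.854
h_f = f(L/D)V²/(2g) = 4.854·(10.8/0.03380)·0.433²/(2·9.81) = 14.82 m
Δp = ρg·h_f = 960.0·9.81·14.82 = 139.6 kPa

Δp ≈ 140 kPa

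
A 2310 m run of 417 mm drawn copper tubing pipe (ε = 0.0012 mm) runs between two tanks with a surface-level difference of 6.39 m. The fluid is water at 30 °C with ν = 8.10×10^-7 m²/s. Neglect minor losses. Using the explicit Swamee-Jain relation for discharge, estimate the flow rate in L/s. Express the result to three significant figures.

Swamee-Jain (Type II): Q = -0.965·√(gD⁵h_f/L)·ln[ε/(3.7D) + √(3.17ν²L/(gD³h_f))]
√(gD⁵h_f/L) = √(9.81·0.417⁵·6.39/2310) = 0.01850
ε/(3.7D) = 7.78×10^-7; √(3.17ν²L/(gD³h_f)) = 3.25×10^-5
Q = -0.965·0.01850·ln(3.329×10^-5) = 0.1840 m³/s
Check: V = 1.35 m/s, Re = 6.94×10^5, f = 0.01241, h_f = 6.36 m ≈ 6.39 m ✓

Q ≈ 184 L/s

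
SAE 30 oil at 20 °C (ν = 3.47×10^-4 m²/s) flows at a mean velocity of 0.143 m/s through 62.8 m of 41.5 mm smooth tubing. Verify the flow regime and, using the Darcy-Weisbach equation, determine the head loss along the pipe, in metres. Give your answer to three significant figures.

h_f ≈ 5.90 m

Re = VD/ν = 0.143·0.04150/3.47×10^-4 = 17.1 → laminar (Re < 2300)
f = 64/Re = 3.742
h_f = f(L/D)V²/(2g) = 3.742·(62.8/0.04150)·0.143²/(2·9.81) = 5.902 m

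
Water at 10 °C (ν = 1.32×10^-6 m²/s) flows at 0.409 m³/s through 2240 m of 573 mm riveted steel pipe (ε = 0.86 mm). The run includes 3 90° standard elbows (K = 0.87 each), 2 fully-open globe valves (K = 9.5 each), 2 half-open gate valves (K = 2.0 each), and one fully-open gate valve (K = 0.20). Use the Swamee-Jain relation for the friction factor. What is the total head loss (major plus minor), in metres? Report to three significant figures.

V = 4Q/(πD²) = 1.586 m/s; V²/2g = 0.1282 m
Re = 6.89×10^5, ε/D = 0.00150 → f = 0.02216 (Swamee-Jain)
Major: h_f = f(L/D)·V²/2g = 0.02216·3909·0.1282 = 11.11 m
Minor: ΣK = 25.8; h_m = ΣK·V²/2g = 3.309 m
Total H_L = 11.11 + 3.309 = 14.42 m

H_L ≈ 14.4 m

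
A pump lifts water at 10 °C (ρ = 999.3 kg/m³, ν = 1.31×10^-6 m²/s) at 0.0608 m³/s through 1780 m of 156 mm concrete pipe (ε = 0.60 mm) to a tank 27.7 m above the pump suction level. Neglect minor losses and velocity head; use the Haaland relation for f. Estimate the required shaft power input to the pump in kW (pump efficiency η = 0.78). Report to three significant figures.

P_shaft ≈ 149 kW

V = 4Q/(πD²) = 3.181 m/s; Re = 3.79×10^5; ε/D = 0.00385; f = 0.02842
h_f = f(L/D)V²/2g = 167.2 m
Total head H = z + h_f = 27.7 + 167.2 = 194.9 m
P_hyd = ρgQH = 999.3·9.81·0.0608·194.9 = 116.2 kW
P_shaft = P_hyd/η = 116.2/0.78 = 149.0 kW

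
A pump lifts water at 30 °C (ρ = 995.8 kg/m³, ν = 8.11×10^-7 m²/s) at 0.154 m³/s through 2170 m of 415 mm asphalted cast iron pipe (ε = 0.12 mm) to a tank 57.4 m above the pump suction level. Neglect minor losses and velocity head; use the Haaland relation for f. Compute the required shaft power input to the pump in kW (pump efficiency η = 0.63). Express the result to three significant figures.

V = 4Q/(πD²) = 1.139 m/s; Re = 5.83×10^5; ε/D = 2.89×10^-4; f = 0.01591
h_f = f(L/D)V²/2g = 5.498 m
Total head H = z + h_f = 57.4 + 5.498 = 62.90 m
P_hyd = ρgQH = 995.8·9.81·0.154·62.90 = 94.62 kW
P_shaft = P_hyd/η = 94.62/0.63 = 150.2 kW

P_shaft ≈ 150 kW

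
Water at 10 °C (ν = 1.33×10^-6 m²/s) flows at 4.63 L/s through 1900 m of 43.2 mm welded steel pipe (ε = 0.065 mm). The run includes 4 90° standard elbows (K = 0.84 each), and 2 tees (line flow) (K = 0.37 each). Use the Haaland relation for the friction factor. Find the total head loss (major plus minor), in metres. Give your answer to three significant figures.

H_L ≈ 529 m

V = 4Q/(πD²) = 3.159 m/s; V²/2g = 0.5086 m
Re = 1.03×10^5, ε/D = 0.00150 → f = 0.02354 (Haaland)
Major: h_f = f(L/D)·V²/2g = 0.02354·43981·0.5086 = 526.6 m
Minor: ΣK = 4.10; h_m = ΣK·V²/2g = 2.085 m
Total H_L = 526.6 + 2.085 = 528.7 m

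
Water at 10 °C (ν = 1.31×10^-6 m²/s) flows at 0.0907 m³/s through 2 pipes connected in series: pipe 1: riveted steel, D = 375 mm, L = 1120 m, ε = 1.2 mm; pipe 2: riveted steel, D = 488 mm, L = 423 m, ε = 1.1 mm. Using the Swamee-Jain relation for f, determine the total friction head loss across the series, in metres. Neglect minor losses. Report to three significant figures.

Pipe 1: V = 0.8212 m/s, Re = 2.35×10^5, ε/D = 0.00320, f = 0.02736, h_1 = f(L/D)V²/2g = 2.809 m
Pipe 2: V = 0.4849 m/s, Re = 1.81×10^5, ε/D = 0.00225, f = 0.02527, h_2 = f(L/D)V²/2g = 0.2626 m
Series → Q common, losses add: H = Σh = 3.071 m

H ≈ 3.07 m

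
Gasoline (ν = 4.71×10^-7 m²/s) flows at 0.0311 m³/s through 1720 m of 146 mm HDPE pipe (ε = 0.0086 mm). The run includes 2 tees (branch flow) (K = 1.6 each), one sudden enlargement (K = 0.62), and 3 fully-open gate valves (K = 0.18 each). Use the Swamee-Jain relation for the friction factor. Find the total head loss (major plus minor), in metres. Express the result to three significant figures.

H_L ≈ 29.2 m

V = 4Q/(πD²) = 1.858 m/s; V²/2g = 0.1759 m
Re = 5.76×10^5, ε/D = 5.89×10^-5 → f = 0.01370 (Swamee-Jain)
Major: h_f = f(L/D)·V²/2g = 0.01370·11781·0.1759 = 28.39 m
Minor: ΣK = 4.36; h_m = ΣK·V²/2g = 0.7669 m
Total H_L = 28.39 + 0.7669 = 29.15 m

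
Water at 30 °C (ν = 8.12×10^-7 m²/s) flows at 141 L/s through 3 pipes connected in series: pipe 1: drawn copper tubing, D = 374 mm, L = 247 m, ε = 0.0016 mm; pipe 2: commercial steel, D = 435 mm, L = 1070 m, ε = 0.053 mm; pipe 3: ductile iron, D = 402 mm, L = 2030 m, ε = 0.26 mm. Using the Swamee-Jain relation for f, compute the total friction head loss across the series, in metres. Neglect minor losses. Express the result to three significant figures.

Pipe 1: V = 1.283 m/s, Re = 5.91×10^5, ε/D = 4.28×10^-6, f = 0.01278, h_1 = f(L/D)V²/2g = 0.7089 m
Pipe 2: V = 0.9487 m/s, Re = 5.08×10^5, ε/D = 1.22×10^-4, f = 0.01469, h_2 = f(L/D)V²/2g = 1.658 m
Pipe 3: V = 1.111 m/s, Re = 5.50×10^5, ε/D = 6.47×10^-4, f = 0.01856, h_3 = f(L/D)V²/2g = 5.897 m
Series → Q common, losses add: H = Σh = 8.263 m

H ≈ 8.26 m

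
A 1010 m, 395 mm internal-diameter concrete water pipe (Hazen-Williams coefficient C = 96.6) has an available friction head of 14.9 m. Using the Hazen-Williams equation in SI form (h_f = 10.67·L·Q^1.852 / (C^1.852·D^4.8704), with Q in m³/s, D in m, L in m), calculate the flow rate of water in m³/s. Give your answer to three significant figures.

Rearranging: Q = [h_f·C^1.852·D^4.8704 / (10.67·L)]^(1/1.852)
Q = [14.9·96.6^1.852·0.395^4.8704 / (10.67·1010)]^0.540 = 0.2400 m³/s

Q ≈ 0.240 m³/s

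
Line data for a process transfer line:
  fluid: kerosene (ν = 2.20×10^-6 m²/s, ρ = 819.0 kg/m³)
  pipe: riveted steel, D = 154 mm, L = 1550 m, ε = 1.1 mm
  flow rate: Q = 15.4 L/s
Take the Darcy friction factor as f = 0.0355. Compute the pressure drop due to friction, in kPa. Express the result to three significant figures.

Δp ≈ 100 kPa

V = 4Q/(πD²) = 4·0.0154/(π·0.154²) = 0.8268 m/s
h_f = f(L/D)V²/(2g) = 0.03550·(1550/0.154)·0.8268²/(2·9.81) = 12.45 m
Δp = ρg·h_f = 819.0·9.81·12.45 = 100.0 kPa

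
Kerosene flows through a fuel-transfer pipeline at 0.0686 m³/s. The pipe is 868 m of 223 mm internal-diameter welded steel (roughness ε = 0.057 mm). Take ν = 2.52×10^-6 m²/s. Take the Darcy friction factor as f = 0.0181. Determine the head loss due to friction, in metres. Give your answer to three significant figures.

h_f ≈ 11.1 m

V = 4Q/(πD²) = 4·0.0686/(π·0.223²) = 1.756 m/s
h_f = f(L/D)V²/(2g) = 0.01810·(868/0.223)·1.756²/(2·9.81) = 11.08 m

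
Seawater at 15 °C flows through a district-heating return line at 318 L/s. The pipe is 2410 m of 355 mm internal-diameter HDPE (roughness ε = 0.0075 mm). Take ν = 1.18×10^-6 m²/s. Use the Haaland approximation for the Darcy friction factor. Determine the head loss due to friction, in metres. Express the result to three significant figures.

V = 4Q/(πD²) = 4·0.318/(π·0.355²) = 3.213 m/s
Re = VD/ν = 3.213·0.355/1.18×10^-6 = 9.67×10^5 → turbulent
ε/D = 0.0075/355 = 2.11×10^-5
Haaland: f = 0.01204
h_f = f(L/D)V²/(2g) = 0.01204·(2410/0.355)·3.213²/(2·9.81) = 43.00 m

h_f ≈ 43.0 m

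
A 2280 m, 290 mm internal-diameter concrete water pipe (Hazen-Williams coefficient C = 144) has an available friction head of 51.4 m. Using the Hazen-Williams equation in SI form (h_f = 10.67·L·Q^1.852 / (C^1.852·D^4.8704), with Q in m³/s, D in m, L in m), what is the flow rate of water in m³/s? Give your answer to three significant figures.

Q ≈ 0.200 m³/s

Rearranging: Q = [h_f·C^1.852·D^4.8704 / (10.67·L)]^(1/1.852)
Q = [51.4·144^1.852·0.290^4.8704 / (10.67·2280)]^0.540 = 0.1996 m³/s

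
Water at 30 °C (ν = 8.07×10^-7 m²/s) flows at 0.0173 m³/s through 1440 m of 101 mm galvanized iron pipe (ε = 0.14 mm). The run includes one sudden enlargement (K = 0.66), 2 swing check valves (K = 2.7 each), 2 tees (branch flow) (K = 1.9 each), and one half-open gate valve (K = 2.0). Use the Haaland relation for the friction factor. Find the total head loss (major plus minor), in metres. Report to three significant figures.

H_L ≈ 77.7 m

V = 4Q/(πD²) = 2.159 m/s; V²/2g = 0.2376 m
Re = 2.70×10^5, ε/D = 0.00139 → f = 0.02209 (Haaland)
Major: h_f = f(L/D)·V²/2g = 0.02209·14257·0.2376 = 74.84 m
Minor: ΣK = 11.9; h_m = ΣK·V²/2g = 2.818 m
Total H_L = 74.84 + 2.818 = 77.66 m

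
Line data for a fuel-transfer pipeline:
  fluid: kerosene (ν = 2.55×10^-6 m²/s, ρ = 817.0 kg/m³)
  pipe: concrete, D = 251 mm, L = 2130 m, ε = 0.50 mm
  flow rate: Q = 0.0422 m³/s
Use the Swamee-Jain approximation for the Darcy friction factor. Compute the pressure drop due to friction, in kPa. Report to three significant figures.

Δp ≈ 64.6 kPa

V = 4Q/(πD²) = 4·0.0422/(π·0.251²) = 0.8529 m/s
Re = VD/ν = 0.8529·0.251/2.55×10^-6 = 8.39×10^4 → turbulent
ε/D = 0.50/251 = 0.00199
Swamee-Jain: f = 0.02561
h_f = f(L/D)V²/(2g) = 0.02561·(2130/0.251)·0.8529²/(2·9.81) = 8.057 m
Δp = ρg·h_f = 817.0·9.81·8.057 = 64.57 kPa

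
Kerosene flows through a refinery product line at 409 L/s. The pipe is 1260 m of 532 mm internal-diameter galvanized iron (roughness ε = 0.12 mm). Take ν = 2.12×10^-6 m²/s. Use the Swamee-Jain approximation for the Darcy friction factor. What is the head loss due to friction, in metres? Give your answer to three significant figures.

h_f ≈ 6.48 m

V = 4Q/(πD²) = 4·0.409/(π·0.532²) = 1.840 m/s
Re = VD/ν = 1.840·0.532/2.12×10^-6 = 4.62×10^5 → turbulent
ε/D = 0.12/532 = 2.26×10^-4
Swamee-Jain: f = 0.01585
h_f = f(L/D)V²/(2g) = 0.01585·(1260/0.532)·1.840²/(2·9.81) = 6.477 m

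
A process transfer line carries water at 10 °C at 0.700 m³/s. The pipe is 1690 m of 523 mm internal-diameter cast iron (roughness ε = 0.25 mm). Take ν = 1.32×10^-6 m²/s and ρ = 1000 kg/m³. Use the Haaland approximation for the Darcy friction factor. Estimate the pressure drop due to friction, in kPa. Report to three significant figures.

V = 4Q/(πD²) = 4·0.700/(π·0.523²) = 3.258 m/s
Re = VD/ν = 3.258·0.523/1.32×10^-6 = 1.29×10^6 → turbulent
ε/D = 0.25/523 = 4.78×10^-4
Haaland: f = 0.01692
h_f = f(L/D)V²/(2g) = 0.01692·(1690/0.523)·3.258²/(2·9.81) = 29.59 m
Δp = ρg·h_f = 1000·9.81·29.59 = 290.3 kPa

Δp ≈ 290 kPa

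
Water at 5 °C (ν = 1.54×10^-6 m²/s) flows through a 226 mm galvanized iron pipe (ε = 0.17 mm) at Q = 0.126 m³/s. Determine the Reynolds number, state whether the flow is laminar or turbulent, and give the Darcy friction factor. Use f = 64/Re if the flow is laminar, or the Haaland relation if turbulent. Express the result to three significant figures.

Re ≈ 4.61×10^5; turbulent; f ≈ 0.0191

V = 4Q/(πD²) = 3.141 m/s
Re = VD/ν = 3.141·0.226/1.54×10^-6 = 4.61×10^5
Re > 4000 → turbulent; ε/D = 7.52×10^-4
Haaland: f = 0.01907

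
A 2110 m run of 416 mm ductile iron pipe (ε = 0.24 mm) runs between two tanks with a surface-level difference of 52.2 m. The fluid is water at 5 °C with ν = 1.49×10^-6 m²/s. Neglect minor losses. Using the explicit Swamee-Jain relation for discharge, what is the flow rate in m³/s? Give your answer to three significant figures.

Swamee-Jain (Type II): Q = -0.965·√(gD⁵h_f/L)·ln[ε/(3.7D) + √(3.17ν²L/(gD³h_f))]
√(gD⁵h_f/L) = √(9.81·0.416⁵·52.2/2110) = 0.05499
ε/(3.7D) = 1.56×10^-4; √(3.17ν²L/(gD³h_f)) = 2.01×10^-5
Q = -0.965·0.05499·ln(1.760×10^-4) = 0.4587 m³/s
Check: V = 3.38 m/s, Re = 9.42×10^5, f = 0.01783, h_f = 52.5 m ≈ 52.2 m ✓

Q ≈ 0.459 m³/s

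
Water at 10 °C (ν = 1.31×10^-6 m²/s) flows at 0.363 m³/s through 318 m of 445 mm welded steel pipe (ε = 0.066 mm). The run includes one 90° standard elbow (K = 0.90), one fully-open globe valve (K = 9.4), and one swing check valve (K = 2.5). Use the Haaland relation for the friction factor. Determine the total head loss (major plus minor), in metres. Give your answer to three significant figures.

V = 4Q/(πD²) = 2.334 m/s; V²/2g = 0.2776 m
Re = 7.93×10^5, ε/D = 1.48×10^-4 → f = 0.01421 (Haaland)
Major: h_f = f(L/D)·V²/2g = 0.01421·714.6·0.2776 = 2.820 m
Minor: ΣK = 12.8; h_m = ΣK·V²/2g = 3.554 m
Total H_L = 2.820 + 3.554 = 6.374 m

H_L ≈ 6.37 m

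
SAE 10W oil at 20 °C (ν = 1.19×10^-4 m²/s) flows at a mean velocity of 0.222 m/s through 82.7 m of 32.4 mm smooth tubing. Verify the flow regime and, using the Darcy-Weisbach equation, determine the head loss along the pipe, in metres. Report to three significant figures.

h_f ≈ 6.79 m

Re = VD/ν = 0.222·0.03240/1.19×10^-4 = 60.4 → laminar (Re < 2300)
f = 64/Re = 1.059
h_f = f(L/D)V²/(2g) = 1.059·(82.7/0.03240)·0.222²/(2·9.81) = 6.789 m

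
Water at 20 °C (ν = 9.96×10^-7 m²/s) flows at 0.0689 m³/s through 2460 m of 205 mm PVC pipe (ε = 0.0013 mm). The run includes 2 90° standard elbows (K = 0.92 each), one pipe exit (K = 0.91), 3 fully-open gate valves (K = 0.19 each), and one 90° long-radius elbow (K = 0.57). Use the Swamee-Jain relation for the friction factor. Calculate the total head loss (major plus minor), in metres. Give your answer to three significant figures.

V = 4Q/(πD²) = 2.087 m/s; V²/2g = 0.2221 m
Re = 4.30×10^5, ε/D = 6.34×10^-6 → f = 0.01355 (Swamee-Jain)
Major: h_f = f(L/D)·V²/2g = 0.01355·12000·0.2221 = 36.10 m
Minor: ΣK = 3.89; h_m = ΣK·V²/2g = 0.8640 m
Total H_L = 36.10 + 0.8640 = 36.97 m

H_L ≈ 37.0 m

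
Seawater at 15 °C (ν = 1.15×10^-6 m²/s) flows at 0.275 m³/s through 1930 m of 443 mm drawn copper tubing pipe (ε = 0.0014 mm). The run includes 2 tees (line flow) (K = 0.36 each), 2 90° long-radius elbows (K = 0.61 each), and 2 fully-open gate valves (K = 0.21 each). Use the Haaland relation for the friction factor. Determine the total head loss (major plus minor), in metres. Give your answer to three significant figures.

V = 4Q/(πD²) = 1.784 m/s; V²/2g = 0.1622 m
Re = 6.87×10^5, ε/D = 3.16×10^-6 → f = 0.01239 (Haaland)
Major: h_f = f(L/D)·V²/2g = 0.01239·4357·0.1622 = 8.760 m
Minor: ΣK = 2.36; h_m = ΣK·V²/2g = 0.3829 m
Total H_L = 8.760 + 0.3829 = 9.143 m

H_L ≈ 9.14 m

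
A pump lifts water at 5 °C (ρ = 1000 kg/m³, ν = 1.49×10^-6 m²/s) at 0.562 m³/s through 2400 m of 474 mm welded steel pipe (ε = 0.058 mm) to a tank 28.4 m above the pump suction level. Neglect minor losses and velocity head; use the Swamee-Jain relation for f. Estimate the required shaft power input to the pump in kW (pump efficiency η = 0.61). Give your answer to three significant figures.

V = 4Q/(πD²) = 3.185 m/s; Re = 1.01×10^6; ε/D = 1.22×10^-4; f = 0.01381
h_f = f(L/D)V²/2g = 36.15 m
Total head H = z + h_f = 28.4 + 36.15 = 64.55 m
P_hyd = ρgQH = 1000·9.81·0.562·64.55 = 355.9 kW
P_shaft = P_hyd/η = 355.9/0.61 = 583.4 kW

P_shaft ≈ 583 kW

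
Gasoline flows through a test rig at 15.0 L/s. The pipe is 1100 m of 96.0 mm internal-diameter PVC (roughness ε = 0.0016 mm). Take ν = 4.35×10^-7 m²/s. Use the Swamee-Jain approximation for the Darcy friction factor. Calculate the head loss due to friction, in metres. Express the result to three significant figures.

h_f ≈ 34.0 m

V = 4Q/(πD²) = 4·0.0150/(π·0.0960²) = 2.072 m/s
Re = VD/ν = 2.072·0.0960/4.35×10^-7 = 4.57×10^5 → turbulent
ε/D = 0.0016/96.0 = 1.67×10^-5
Swamee-Jain: f = 0.01355
h_f = f(L/D)V²/(2g) = 0.01355·(1100/0.0960)·2.072²/(2·9.81) = 33.99 m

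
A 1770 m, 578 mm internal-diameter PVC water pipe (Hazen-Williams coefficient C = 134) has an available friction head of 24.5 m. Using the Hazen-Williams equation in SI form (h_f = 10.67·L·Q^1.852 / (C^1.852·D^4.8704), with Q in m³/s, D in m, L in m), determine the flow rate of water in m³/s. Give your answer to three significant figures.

Rearranging: Q = [h_f·C^1.852·D^4.8704 / (10.67·L)]^(1/1.852)
Q = [24.5·134^1.852·0.578^4.8704 / (10.67·1770)]^0.540 = 0.8753 m³/s

Q ≈ 0.875 m³/s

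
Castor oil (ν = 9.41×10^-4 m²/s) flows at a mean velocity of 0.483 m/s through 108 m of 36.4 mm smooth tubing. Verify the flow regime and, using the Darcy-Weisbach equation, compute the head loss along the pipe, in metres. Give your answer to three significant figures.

Re = VD/ν = 0.483·0.03640/9.41×10^-4 = 18.7 → laminar (Re < 2300)
f = 64/Re = 3.425
h_f = f(L/D)V²/(2g) = 3.425·(108/0.03640)·0.483²/(2·9.81) = 120.8 m

h_f ≈ 121 m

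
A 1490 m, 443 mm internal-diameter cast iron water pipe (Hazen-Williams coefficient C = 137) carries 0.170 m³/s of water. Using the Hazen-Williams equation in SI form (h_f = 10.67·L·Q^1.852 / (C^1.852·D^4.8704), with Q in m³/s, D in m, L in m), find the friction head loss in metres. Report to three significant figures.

h_f = 10.67·1490·0.170^1.852 / (137^1.852·0.443^4.8704) = 3.476 m

h_f ≈ 3.48 m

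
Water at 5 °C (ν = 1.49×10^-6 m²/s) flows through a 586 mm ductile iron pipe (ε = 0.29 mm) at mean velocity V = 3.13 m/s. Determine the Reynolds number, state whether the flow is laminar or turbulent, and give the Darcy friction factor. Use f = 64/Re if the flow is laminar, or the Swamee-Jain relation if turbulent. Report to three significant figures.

Re ≈ 1.23×10^6; turbulent; f ≈ 0.0172

Re = VD/ν = 3.130·0.586/1.49×10^-6 = 1.23×10^6
Re > 4000 → turbulent; ε/D = 4.95×10^-4
Swamee-Jain: f = 0.01717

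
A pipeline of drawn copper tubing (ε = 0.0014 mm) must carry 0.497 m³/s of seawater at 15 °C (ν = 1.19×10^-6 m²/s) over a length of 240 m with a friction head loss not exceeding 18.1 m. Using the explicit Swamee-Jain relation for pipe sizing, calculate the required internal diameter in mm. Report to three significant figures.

D ≈ 313 mm

Swamee-Jain (Type III): D = 0.66·[ε^1.25·(LQ²/(gh_f))^4.75 + ν·Q^9.4·(L/(gh_f))^5.2]^0.04
LQ²/(gh_f) = 0.3339; L/(gh_f) = 1.352
Term 1 = ε^1.25·(…)^4.75 = 2.63×10^-10; Term 2 = ν·Q^9.4·(…)^5.2 = 7.98×10^-9
D = 0.66·(2.63×10^-10 + 7.98×10^-9)^0.04 = 0.3135 m = 313 mm
Check: V = 6.44 m/s, Re = 1.70×10^6, f = 0.01080, h_f = 17.5 m ≈ 18.1 m ✓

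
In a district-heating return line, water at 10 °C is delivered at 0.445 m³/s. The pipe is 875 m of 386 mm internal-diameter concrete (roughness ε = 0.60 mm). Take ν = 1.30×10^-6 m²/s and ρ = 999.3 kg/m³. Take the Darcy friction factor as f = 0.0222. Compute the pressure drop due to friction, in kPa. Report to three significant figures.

Δp ≈ 364 kPa

V = 4Q/(πD²) = 4·0.445/(π·0.386²) = 3.803 m/s
h_f = f(L/D)V²/(2g) = 0.02220·(875/0.386)·3.803²/(2·9.81) = 37.09 m
Δp = ρg·h_f = 999.3·9.81·37.09 = 363.6 kPa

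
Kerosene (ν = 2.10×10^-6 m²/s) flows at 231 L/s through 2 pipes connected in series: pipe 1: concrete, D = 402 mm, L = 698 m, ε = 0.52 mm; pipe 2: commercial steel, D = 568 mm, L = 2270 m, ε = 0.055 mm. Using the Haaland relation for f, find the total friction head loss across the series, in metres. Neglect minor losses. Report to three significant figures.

H ≈ 8.98 m

Pipe 1: V = 1.820 m/s, Re = 3.48×10^5, ε/D = 0.00129, f = 0.02159, h_1 = f(L/D)V²/2g = 6.328 m
Pipe 2: V = 0.9116 m/s, Re = 2.47×10^5, ε/D = 9.68×10^-5, f = 0.01565, h_2 = f(L/D)V²/2g = 2.649 m
Series → Q common, losses add: H = Σh = 8.976 m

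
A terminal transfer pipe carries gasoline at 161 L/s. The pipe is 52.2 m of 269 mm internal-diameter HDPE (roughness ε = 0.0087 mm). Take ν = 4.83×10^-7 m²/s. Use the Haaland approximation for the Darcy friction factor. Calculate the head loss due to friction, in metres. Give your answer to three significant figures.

h_f ≈ 0.917 m

V = 4Q/(πD²) = 4·0.161/(π·0.269²) = 2.833 m/s
Re = VD/ν = 2.833·0.269/4.83×10^-7 = 1.58×10^6 → turbulent
ε/D = 0.0087/269 = 3.23×10^-5
Haaland: f = 0.01156
h_f = f(L/D)V²/(2g) = 0.01156·(52.2/0.269)·2.833²/(2·9.81) = 0.9175 m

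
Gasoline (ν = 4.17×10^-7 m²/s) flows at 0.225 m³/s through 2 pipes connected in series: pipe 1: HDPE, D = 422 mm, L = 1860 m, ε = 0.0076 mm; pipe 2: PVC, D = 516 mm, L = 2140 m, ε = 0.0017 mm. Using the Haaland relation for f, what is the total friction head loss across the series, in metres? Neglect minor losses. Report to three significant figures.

H ≈ 9.21 m

Pipe 1: V = 1.609 m/s, Re = 1.63×10^6, ε/D = 1.80×10^-5, f = 0.01116, h_1 = f(L/D)V²/2g = 6.487 m
Pipe 2: V = 1.076 m/s, Re = 1.33×10^6, ε/D = 3.29×10^-6, f = 0.01111, h_2 = f(L/D)V²/2g = 2.720 m
Series → Q common, losses add: H = Σh = 9.207 m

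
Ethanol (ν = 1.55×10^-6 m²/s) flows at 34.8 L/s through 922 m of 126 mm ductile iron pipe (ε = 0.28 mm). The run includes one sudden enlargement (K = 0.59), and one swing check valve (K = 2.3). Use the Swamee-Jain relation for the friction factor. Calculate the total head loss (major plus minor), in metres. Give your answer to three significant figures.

H_L ≈ 73.8 m

V = 4Q/(πD²) = 2.791 m/s; V²/2g = 0.3970 m
Re = 2.27×10^5, ε/D = 0.00222 → f = 0.02499 (Swamee-Jain)
Major: h_f = f(L/D)·V²/2g = 0.02499·7317·0.3970 = 72.60 m
Minor: ΣK = 2.89; h_m = ΣK·V²/2g = 1.147 m
Total H_L = 72.60 + 1.147 = 73.75 m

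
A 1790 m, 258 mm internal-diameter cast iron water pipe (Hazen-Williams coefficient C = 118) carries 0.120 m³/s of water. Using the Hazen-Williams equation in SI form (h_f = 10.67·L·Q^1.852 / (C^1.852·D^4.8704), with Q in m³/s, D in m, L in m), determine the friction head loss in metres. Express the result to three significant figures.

h_f ≈ 40.2 m

h_f = 10.67·1790·0.120^1.852 / (118^1.852·0.258^4.8704) = 40.20 m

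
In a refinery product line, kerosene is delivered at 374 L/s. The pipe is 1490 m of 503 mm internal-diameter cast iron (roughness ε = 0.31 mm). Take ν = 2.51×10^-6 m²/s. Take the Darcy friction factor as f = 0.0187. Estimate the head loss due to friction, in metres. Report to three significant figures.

V = 4Q/(πD²) = 4·0.374/(π·0.503²) = 1.882 m/s
h_f = f(L/D)V²/(2g) = 0.01870·(1490/0.503)·1.882²/(2·9.81) = 10.00 m

h_f ≈ 10.0 m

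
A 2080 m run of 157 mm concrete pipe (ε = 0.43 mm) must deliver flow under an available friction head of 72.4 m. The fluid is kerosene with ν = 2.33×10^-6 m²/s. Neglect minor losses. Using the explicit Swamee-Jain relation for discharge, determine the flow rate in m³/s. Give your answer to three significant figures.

Swamee-Jain (Type II): Q = -0.965·√(gD⁵h_f/L)·ln[ε/(3.7D) + √(3.17ν²L/(gD³h_f))]
√(gD⁵h_f/L) = √(9.81·0.157⁵·72.4/2080) = 0.005707
ε/(3.7D) = 7.40×10^-4; √(3.17ν²L/(gD³h_f)) = 1.14×10^-4
Q = -0.965·0.005707·ln(8.544×10^-4) = 0.03891 m³/s
Check: V = 2.01 m/s, Re = 1.35×10^5, f = 0.02676, h_f = 73.0 m ≈ 72.4 m ✓

Q ≈ 0.0389 m³/s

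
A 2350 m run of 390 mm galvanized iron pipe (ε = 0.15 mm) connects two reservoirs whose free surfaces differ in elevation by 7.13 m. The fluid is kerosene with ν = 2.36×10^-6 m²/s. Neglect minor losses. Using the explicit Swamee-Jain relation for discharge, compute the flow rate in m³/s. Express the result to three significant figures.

Swamee-Jain (Type II): Q = -0.965·√(gD⁵h_f/L)·ln[ε/(3.7D) + √(3.17ν²L/(gD³h_f))]
√(gD⁵h_f/L) = √(9.81·0.390⁵·7.13/2350) = 0.01639
ε/(3.7D) = 1.04×10^-4; √(3.17ν²L/(gD³h_f)) = 1.00×10^-4
Q = -0.965·0.01639·ln(2.039×10^-4) = 0.1344 m³/s
Check: V = 1.12 m/s, Re = 1.86×10^5, f = 0.01844, h_f = 7.17 m ≈ 7.13 m ✓

Q ≈ 0.134 m³/s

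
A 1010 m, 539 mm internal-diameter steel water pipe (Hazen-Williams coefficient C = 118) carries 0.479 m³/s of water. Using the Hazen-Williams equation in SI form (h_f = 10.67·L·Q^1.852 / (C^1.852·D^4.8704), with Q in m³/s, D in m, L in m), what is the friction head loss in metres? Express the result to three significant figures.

h_f = 10.67·1010·0.479^1.852 / (118^1.852·0.539^4.8704) = 8.140 m

h_f ≈ 8.14 m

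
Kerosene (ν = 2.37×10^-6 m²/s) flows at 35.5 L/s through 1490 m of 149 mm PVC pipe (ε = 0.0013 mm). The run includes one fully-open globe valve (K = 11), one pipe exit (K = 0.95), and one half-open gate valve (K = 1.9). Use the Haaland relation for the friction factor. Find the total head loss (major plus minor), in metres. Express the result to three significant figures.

V = 4Q/(πD²) = 2.036 m/s; V²/2g = 0.2113 m
Re = 1.28×10^5, ε/D = 8.72×10^-6 → f = 0.01698 (Haaland)
Major: h_f = f(L/D)·V²/2g = 0.01698·10000·0.2113 = 35.87 m
Minor: ΣK = 13.8; h_m = ΣK·V²/2g = 2.926 m
Total H_L = 35.87 + 2.926 = 38.79 m

H_L ≈ 38.8 m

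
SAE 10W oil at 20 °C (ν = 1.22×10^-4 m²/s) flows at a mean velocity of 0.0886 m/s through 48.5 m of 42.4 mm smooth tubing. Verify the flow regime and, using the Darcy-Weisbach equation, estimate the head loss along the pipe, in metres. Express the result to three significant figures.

Re = VD/ν = 0.0886·0.04240/1.22×10^-4 = 30.8 → laminar (Re < 2300)
f = 64/Re = 2.078
h_f = f(L/D)V²/(2g) = 2.078·(48.5/0.04240)·0.0886²/(2·9.81) = 0.9512 m

h_f ≈ 0.951 m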